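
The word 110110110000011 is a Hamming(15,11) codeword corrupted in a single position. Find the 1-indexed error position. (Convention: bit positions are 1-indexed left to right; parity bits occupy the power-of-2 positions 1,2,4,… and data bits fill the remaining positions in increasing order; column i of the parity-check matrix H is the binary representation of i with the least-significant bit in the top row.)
Syndrome s = H · r^T (mod 2), r = 110110110000011:
  s[0] = (101010101010101)·(110110110000011) mod 2 = 1+0+0+0+1+0+1+0+0+0+0+0+0+0+1 mod 2 = 0
  s[1] = (011001100110011)·(110110110000011) mod 2 = 0+1+0+0+0+0+1+0+0+0+0+0+0+1+1 mod 2 = 0
  s[2] = (000111100001111)·(110110110000011) mod 2 = 0+0+0+1+1+0+1+0+0+0+0+0+0+1+1 mod 2 = 1
  s[3] = (000000011111111)·(110110110000011) mod 2 = 0+0+0+0+0+0+0+1+0+0+0+0+0+1+1 mod 2 = 1
Syndrome = 0011
Column i of H is the binary representation of i, so the syndrome is the binary index of the flipped bit.
Read s = 0011 with s[0] as LSB: 0·2^0 + 0·2^1 + 1·2^2 + 1·2^3 = 12.
Error is at bit position 12.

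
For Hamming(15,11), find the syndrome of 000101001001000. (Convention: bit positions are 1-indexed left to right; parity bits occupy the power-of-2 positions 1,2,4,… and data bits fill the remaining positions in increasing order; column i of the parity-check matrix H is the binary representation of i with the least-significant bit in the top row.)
Syndrome s = H · r^T (mod 2), r = 000101001001000:
  s[0] = (101010101010101)·(000101001001000) mod 2 = 0+0+0+0+0+0+0+0+1+0+0+0+0+0+0 mod 2 = 1
  s[1] = (011001100110011)·(000101001001000) mod 2 = 0+0+0+0+0+1+0+0+0+0+0+0+0+0+0 mod 2 = 1
  s[2] = (000111100001111)·(000101001001000) mod 2 = 0+0+0+1+0+1+0+0+0+0+0+1+0+0+0 mod 2 = 1
  s[3] = (000000011111111)·(000101001001000) mod 2 = 0+0+0+0+0+0+0+0+1+0+0+1+0+0+0 mod 2 = 0
Syndrome = 1110
Non-zero syndrome: error at position 7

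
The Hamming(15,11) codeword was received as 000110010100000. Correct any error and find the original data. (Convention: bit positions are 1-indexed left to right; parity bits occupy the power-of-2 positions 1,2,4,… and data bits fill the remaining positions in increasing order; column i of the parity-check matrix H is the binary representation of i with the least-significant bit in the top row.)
Syndrome s = H · r^T (mod 2), r = 000110010100000:
  s[0] = (101010101010101)·(000110010100000) mod 2 = 0+0+0+0+1+0+0+0+0+0+0+0+0+0+0 mod 2 = 1
  s[1] = (011001100110011)·(000110010100000) mod 2 = 0+0+0+0+0+0+0+0+0+1+0+0+0+0+0 mod 2 = 1
  s[2] = (000111100001111)·(000110010100000) mod 2 = 0+0+0+1+1+0+0+0+0+0+0+0+0+0+0 mod 2 = 0
  s[3] = (000000011111111)·(000110010100000) mod 2 = 0+0+0+0+0+0+0+1+0+1+0+0+0+0+0 mod 2 = 0
Syndrome = 1100
Column 3 of H equals this syndrome → error at bit 3 (1-indexed).
Flip bit 3: 000110010100000 → 001110010100000
Extract data bits at positions {3,5,6,7,9,10,11,12,13,14,15}: 11000100000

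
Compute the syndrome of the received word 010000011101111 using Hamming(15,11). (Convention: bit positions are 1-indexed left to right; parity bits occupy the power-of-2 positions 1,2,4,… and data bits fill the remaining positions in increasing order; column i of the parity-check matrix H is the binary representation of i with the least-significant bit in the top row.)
Syndrome s = H · r^T (mod 2), r = 010000011101111:
  s[0] = (101010101010101)·(010000011101111) mod 2 = 0+0+0+0+0+0+0+0+1+0+0+0+1+0+1 mod 2 = 1
  s[1] = (011001100110011)·(010000011101111) mod 2 = 0+1+0+0+0+0+0+0+0+1+0+0+0+1+1 mod 2 = 0
  s[2] = (000111100001111)·(010000011101111) mod 2 = 0+0+0+0+0+0+0+0+0+0+0+1+1+1+1 mod 2 = 0
  s[3] = (000000011111111)·(010000011101111) mod 2 = 0+0+0+0+0+0+0+1+1+1+0+1+1+1+1 mod 2 = 1
Syndrome = 1001
Non-zero syndrome: error at position 9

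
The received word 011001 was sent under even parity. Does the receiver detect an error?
Sum of received bits: 0+1+1+0+0+1 = 3; 3 mod 2 = 1. Result is 1 ≠ 0 → error detected.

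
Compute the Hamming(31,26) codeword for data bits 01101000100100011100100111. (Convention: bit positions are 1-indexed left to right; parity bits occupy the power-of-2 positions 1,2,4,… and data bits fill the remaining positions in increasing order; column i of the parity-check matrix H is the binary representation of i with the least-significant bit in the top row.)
Codeword c = d · G (mod 2), d = 01101000100100011100100111:
  c[0] = d·G[:,0] = (01101000100100011100100111)·(11011010101101010101010101) mod 2 = 0+1+0+0+1+0+0+0+1+0+0+1+0+0+0+1+0+1+0+0+0+0+0+1+0+1 mod 2 = 0
  c[1] = d·G[:,1] = (01101000100100011100100111)·(10110110011011001100110011) mod 2 = 0+0+1+0+0+0+0+0+0+0+0+0+0+0+0+0+1+1+0+0+1+0+0+0+1+1 mod 2 = 0
  c[2] = d·G[:,2] = (01101000100100011100100111)·(10000000000000000000000000) mod 2 = 0+0+0+0+0+0+0+0+0+0+0+0+0+0+0+0+0+0+0+0+0+0+0+0+0+0 mod 2 = 0
  c[3] = d·G[:,3] = (01101000100100011100100111)·(01110001111000111100001111) mod 2 = 0+1+1+0+0+0+0+0+1+0+0+0+0+0+0+1+1+1+0+0+0+0+0+1+1+1 mod 2 = 1
  c[4] = d·G[:,4] = (01101000100100011100100111)·(01000000000000000000000000) mod 2 = 0+1+0+0+0+0+0+0+0+0+0+0+0+0+0+0+0+0+0+0+0+0+0+0+0+0 mod 2 = 1
  c[5] = d·G[:,5] = (01101000100100011100100111)·(00100000000000000000000000) mod 2 = 0+0+1+0+0+0+0+0+0+0+0+0+0+0+0+0+0+0+0+0+0+0+0+0+0+0 mod 2 = 1
  c[6] = d·G[:,6] = (01101000100100011100100111)·(00010000000000000000000000) mod 2 = 0+0+0+0+0+0+0+0+0+0+0+0+0+0+0+0+0+0+0+0+0+0+0+0+0+0 mod 2 = 0
  c[7] = d·G[:,7] = (01101000100100011100100111)·(00001111111000000011111111) mod 2 = 0+0+0+0+1+0+0+0+1+0+0+0+0+0+0+0+0+0+0+0+1+0+0+1+1+1 mod 2 = 0
  c[8] = d·G[:,8] = (01101000100100011100100111)·(00001000000000000000000000) mod 2 = 0+0+0+0+1+0+0+0+0+0+0+0+0+0+0+0+0+0+0+0+0+0+0+0+0+0 mod 2 = 1
  c[9] = d·G[:,9] = (01101000100100011100100111)·(00000100000000000000000000) mod 2 = 0+0+0+0+0+0+0+0+0+0+0+0+0+0+0+0+0+0+0+0+0+0+0+0+0+0 mod 2 = 0
  c[10] = d·G[:,10] = (01101000100100011100100111)·(00000010000000000000000000) mod 2 = 0+0+0+0+0+0+0+0+0+0+0+0+0+0+0+0+0+0+0+0+0+0+0+0+0+0 mod 2 = 0
  c[11] = d·G[:,11] = (01101000100100011100100111)·(00000001000000000000000000) mod 2 = 0+0+0+0+0+0+0+0+0+0+0+0+0+0+0+0+0+0+0+0+0+0+0+0+0+0 mod 2 = 0
  c[12] = d·G[:,12] = (01101000100100011100100111)·(00000000100000000000000000) mod 2 = 0+0+0+0+0+0+0+0+1+0+0+0+0+0+0+0+0+0+0+0+0+0+0+0+0+0 mod 2 = 1
  c[13] = d·G[:,13] = (01101000100100011100100111)·(00000000010000000000000000) mod 2 = 0+0+0+0+0+0+0+0+0+0+0+0+0+0+0+0+0+0+0+0+0+0+0+0+0+0 mod 2 = 0
  c[14] = d·G[:,14] = (01101000100100011100100111)·(00000000001000000000000000) mod 2 = 0+0+0+0+0+0+0+0+0+0+0+0+0+0+0+0+0+0+0+0+0+0+0+0+0+0 mod 2 = 0
  c[15] = d·G[:,15] = (01101000100100011100100111)·(00000000000111111111111111) mod 2 = 0+0+0+0+0+0+0+0+0+0+0+1+0+0+0+1+1+1+0+0+1+0+0+1+1+1 mod 2 = 0
  c[16] = d·G[:,16] = (01101000100100011100100111)·(00000000000100000000000000) mod 2 = 0+0+0+0+0+0+0+0+0+0+0+1+0+0+0+0+0+0+0+0+0+0+0+0+0+0 mod 2 = 1
  c[17] = d·G[:,17] = (01101000100100011100100111)·(00000000000010000000000000) mod 2 = 0+0+0+0+0+0+0+0+0+0+0+0+0+0+0+0+0+0+0+0+0+0+0+0+0+0 mod 2 = 0
  c[18] = d·G[:,18] = (01101000100100011100100111)·(00000000000001000000000000) mod 2 = 0+0+0+0+0+0+0+0+0+0+0+0+0+0+0+0+0+0+0+0+0+0+0+0+0+0 mod 2 = 0
  c[19] = d·G[:,19] = (01101000100100011100100111)·(00000000000000100000000000) mod 2 = 0+0+0+0+0+0+0+0+0+0+0+0+0+0+0+0+0+0+0+0+0+0+0+0+0+0 mod 2 = 0
  c[20] = d·G[:,20] = (01101000100100011100100111)·(00000000000000010000000000) mod 2 = 0+0+0+0+0+0+0+0+0+0+0+0+0+0+0+1+0+0+0+0+0+0+0+0+0+0 mod 2 = 1
  c[21] = d·G[:,21] = (01101000100100011100100111)·(00000000000000001000000000) mod 2 = 0+0+0+0+0+0+0+0+0+0+0+0+0+0+0+0+1+0+0+0+0+0+0+0+0+0 mod 2 = 1
  c[22] = d·G[:,22] = (01101000100100011100100111)·(00000000000000000100000000) mod 2 = 0+0+0+0+0+0+0+0+0+0+0+0+0+0+0+0+0+1+0+0+0+0+0+0+0+0 mod 2 = 1
  c[23] = d·G[:,23] = (01101000100100011100100111)·(00000000000000000010000000) mod 2 = 0+0+0+0+0+0+0+0+0+0+0+0+0+0+0+0+0+0+0+0+0+0+0+0+0+0 mod 2 = 0
  c[24] = d·G[:,24] = (01101000100100011100100111)·(00000000000000000001000000) mod 2 = 0+0+0+0+0+0+0+0+0+0+0+0+0+0+0+0+0+0+0+0+0+0+0+0+0+0 mod 2 = 0
  c[25] = d·G[:,25] = (01101000100100011100100111)·(00000000000000000000100000) mod 2 = 0+0+0+0+0+0+0+0+0+0+0+0+0+0+0+0+0+0+0+0+1+0+0+0+0+0 mod 2 = 1
  c[26] = d·G[:,26] = (01101000100100011100100111)·(00000000000000000000010000) mod 2 = 0+0+0+0+0+0+0+0+0+0+0+0+0+0+0+0+0+0+0+0+0+0+0+0+0+0 mod 2 = 0
  c[27] = d·G[:,27] = (01101000100100011100100111)·(00000000000000000000001000) mod 2 = 0+0+0+0+0+0+0+0+0+0+0+0+0+0+0+0+0+0+0+0+0+0+0+0+0+0 mod 2 = 0
  c[28] = d·G[:,28] = (01101000100100011100100111)·(00000000000000000000000100) mod 2 = 0+0+0+0+0+0+0+0+0+0+0+0+0+0+0+0+0+0+0+0+0+0+0+1+0+0 mod 2 = 1
  c[29] = d·G[:,29] = (01101000100100011100100111)·(00000000000000000000000010) mod 2 = 0+0+0+0+0+0+0+0+0+0+0+0+0+0+0+0+0+0+0+0+0+0+0+0+1+0 mod 2 = 1
  c[30] = d·G[:,30] = (01101000100100011100100111)·(00000000000000000000000001) mod 2 = 0+0+0+0+0+0+0+0+0+0+0+0+0+0+0+0+0+0+0+0+0+0+0+0+0+1 mod 2 = 1
Codeword = 0001110010001000100011100100111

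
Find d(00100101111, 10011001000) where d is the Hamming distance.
XOR = 10111100111, count of 1s = 8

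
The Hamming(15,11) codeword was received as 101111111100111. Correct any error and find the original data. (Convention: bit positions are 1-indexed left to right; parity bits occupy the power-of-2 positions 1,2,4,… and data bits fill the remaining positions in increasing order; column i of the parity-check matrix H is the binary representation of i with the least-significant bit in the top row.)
Syndrome s = H · r^T (mod 2), r = 101111111100111:
  s[0] = (101010101010101)·(101111111100111) mod 2 = 1+0+1+0+1+0+1+0+1+0+0+0+1+0+1 mod 2 = 1
  s[1] = (011001100110011)·(101111111100111) mod 2 = 0+0+1+0+0+1+1+0+0+1+0+0+0+1+1 mod 2 = 0
  s[2] = (000111100001111)·(101111111100111) mod 2 = 0+0+0+1+1+1+1+0+0+0+0+0+1+1+1 mod 2 = 1
  s[3] = (000000011111111)·(101111111100111) mod 2 = 0+0+0+0+0+0+0+1+1+1+0+0+1+1+1 mod 2 = 0
Syndrome = 1010
Column 5 of H equals this syndrome → error at bit 5 (1-indexed).
Flip bit 5: 101111111100111 → 101101111100111
Extract data bits at positions {3,5,6,7,9,10,11,12,13,14,15}: 10111100111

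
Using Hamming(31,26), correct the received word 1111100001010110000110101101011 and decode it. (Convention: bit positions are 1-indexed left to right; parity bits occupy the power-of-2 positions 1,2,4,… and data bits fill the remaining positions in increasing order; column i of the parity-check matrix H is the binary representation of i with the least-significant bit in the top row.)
Syndrome s = H · r^T (mod 2), r = 1111100001010110000110101101011:
  s[0] = (1010101010101010101010101010101)·(1111100001010110000110101101011) mod 2 = 1+0+1+0+1+0+0+0+0+0+0+0+0+0+1+0+0+0+0+0+1+0+1+0+1+0+0+0+0+0+1 mod 2 = 0
  s[1] = (0110011001100110011001100110011)·(1111100001010110000110101101011) mod 2 = 0+1+1+0+0+0+0+0+0+1+0+0+0+1+1+0+0+0+0+0+0+0+1+0+0+1+0+0+0+1+1 mod 2 = 1
  s[2] = (0001111000011110000111100001111)·(1111100001010110000110101101011) mod 2 = 0+0+0+1+1+0+0+0+0+0+0+1+0+1+1+0+0+0+0+1+1+0+1+0+0+0+0+1+0+1+1 mod 2 = 1
  s[3] = (0000000111111110000000011111111)·(1111100001010110000110101101011) mod 2 = 0+0+0+0+0+0+0+0+0+1+0+1+0+1+1+0+0+0+0+0+0+0+0+0+1+1+0+1+0+1+1 mod 2 = 1
  s[4] = (0000000000000001111111111111111)·(1111100001010110000110101101011) mod 2 = 0+0+0+0+0+0+0+0+0+0+0+0+0+0+0+0+0+0+0+1+1+0+1+0+1+1+0+1+0+1+1 mod 2 = 0
Syndrome = 01110
Column 14 of H equals this syndrome → error at bit 14 (1-indexed).
Flip bit 14: 1111100001010110000110101101011 → 1111100001010010000110101101011
Extract data bits at positions {3,5,6,7,9,10,11,12,13,14,15,17,18,19,20,21,22,23,24,25,26,27,28,29,30,31}: 11000101001000110101101011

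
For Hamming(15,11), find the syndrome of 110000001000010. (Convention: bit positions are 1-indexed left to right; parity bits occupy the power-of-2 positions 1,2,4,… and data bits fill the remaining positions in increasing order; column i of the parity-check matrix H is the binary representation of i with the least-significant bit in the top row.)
Syndrome s = H · r^T (mod 2), r = 110000001000010:
  s[0] = (101010101010101)·(110000001000010) mod 2 = 1+0+0+0+0+0+0+0+1+0+0+0+0+0+0 mod 2 = 0
  s[1] = (011001100110011)·(110000001000010) mod 2 = 0+1+0+0+0+0+0+0+0+0+0+0+0+1+0 mod 2 = 0
  s[2] = (000111100001111)·(110000001000010) mod 2 = 0+0+0+0+0+0+0+0+0+0+0+0+0+1+0 mod 2 = 1
  s[3] = (000000011111111)·(110000001000010) mod 2 = 0+0+0+0+0+0+0+0+1+0+0+0+0+1+0 mod 2 = 0
Syndrome = 0010
Non-zero syndrome: error at position 4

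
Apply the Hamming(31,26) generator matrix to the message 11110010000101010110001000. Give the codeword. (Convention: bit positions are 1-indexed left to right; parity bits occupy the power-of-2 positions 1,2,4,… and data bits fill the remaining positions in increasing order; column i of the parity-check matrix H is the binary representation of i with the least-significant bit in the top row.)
Codeword c = d · G (mod 2), d = 11110010000101010110001000:
  c[0] = d·G[:,0] = (11110010000101010110001000)·(11011010101101010101010101) mod 2 = 1+1+0+1+0+0+1+0+0+0+0+1+0+1+0+1+0+1+0+0+0+0+0+0+0+0 mod 2 = 0
  c[1] = d·G[:,1] = (11110010000101010110001000)·(10110110011011001100110011) mod 2 = 1+0+1+1+0+0+1+0+0+0+0+0+0+1+0+0+0+1+0+0+0+0+0+0+0+0 mod 2 = 0
  c[2] = d·G[:,2] = (11110010000101010110001000)·(10000000000000000000000000) mod 2 = 1+0+0+0+0+0+0+0+0+0+0+0+0+0+0+0+0+0+0+0+0+0+0+0+0+0 mod 2 = 1
  c[3] = d·G[:,3] = (11110010000101010110001000)·(01110001111000111100001111) mod 2 = 0+1+1+1+0+0+0+0+0+0+0+0+0+0+0+1+0+1+0+0+0+0+1+0+0+0 mod 2 = 0
  c[4] = d·G[:,4] = (11110010000101010110001000)·(01000000000000000000000000) mod 2 = 0+1+0+0+0+0+0+0+0+0+0+0+0+0+0+0+0+0+0+0+0+0+0+0+0+0 mod 2 = 1
  c[5] = d·G[:,5] = (11110010000101010110001000)·(00100000000000000000000000) mod 2 = 0+0+1+0+0+0+0+0+0+0+0+0+0+0+0+0+0+0+0+0+0+0+0+0+0+0 mod 2 = 1
  c[6] = d·G[:,6] = (11110010000101010110001000)·(00010000000000000000000000) mod 2 = 0+0+0+1+0+0+0+0+0+0+0+0+0+0+0+0+0+0+0+0+0+0+0+0+0+0 mod 2 = 1
  c[7] = d·G[:,7] = (11110010000101010110001000)·(00001111111000000011111111) mod 2 = 0+0+0+0+0+0+1+0+0+0+0+0+0+0+0+0+0+0+1+0+0+0+1+0+0+0 mod 2 = 1
  c[8] = d·G[:,8] = (11110010000101010110001000)·(00001000000000000000000000) mod 2 = 0+0+0+0+0+0+0+0+0+0+0+0+0+0+0+0+0+0+0+0+0+0+0+0+0+0 mod 2 = 0
  c[9] = d·G[:,9] = (11110010000101010110001000)·(00000100000000000000000000) mod 2 = 0+0+0+0+0+0+0+0+0+0+0+0+0+0+0+0+0+0+0+0+0+0+0+0+0+0 mod 2 = 0
  c[10] = d·G[:,10] = (11110010000101010110001000)·(00000010000000000000000000) mod 2 = 0+0+0+0+0+0+1+0+0+0+0+0+0+0+0+0+0+0+0+0+0+0+0+0+0+0 mod 2 = 1
  c[11] = d·G[:,11] = (11110010000101010110001000)·(00000001000000000000000000) mod 2 = 0+0+0+0+0+0+0+0+0+0+0+0+0+0+0+0+0+0+0+0+0+0+0+0+0+0 mod 2 = 0
  c[12] = d·G[:,12] = (11110010000101010110001000)·(00000000100000000000000000) mod 2 = 0+0+0+0+0+0+0+0+0+0+0+0+0+0+0+0+0+0+0+0+0+0+0+0+0+0 mod 2 = 0
  c[13] = d·G[:,13] = (11110010000101010110001000)·(00000000010000000000000000) mod 2 = 0+0+0+0+0+0+0+0+0+0+0+0+0+0+0+0+0+0+0+0+0+0+0+0+0+0 mod 2 = 0
  c[14] = d·G[:,14] = (11110010000101010110001000)·(00000000001000000000000000) mod 2 = 0+0+0+0+0+0+0+0+0+0+0+0+0+0+0+0+0+0+0+0+0+0+0+0+0+0 mod 2 = 0
  c[15] = d·G[:,15] = (11110010000101010110001000)·(00000000000111111111111111) mod 2 = 0+0+0+0+0+0+0+0+0+0+0+1+0+1+0+1+0+1+1+0+0+0+1+0+0+0 mod 2 = 0
  c[16] = d·G[:,16] = (11110010000101010110001000)·(00000000000100000000000000) mod 2 = 0+0+0+0+0+0+0+0+0+0+0+1+0+0+0+0+0+0+0+0+0+0+0+0+0+0 mod 2 = 1
  c[17] = d·G[:,17] = (11110010000101010110001000)·(00000000000010000000000000) mod 2 = 0+0+0+0+0+0+0+0+0+0+0+0+0+0+0+0+0+0+0+0+0+0+0+0+0+0 mod 2 = 0
  c[18] = d·G[:,18] = (11110010000101010110001000)·(00000000000001000000000000) mod 2 = 0+0+0+0+0+0+0+0+0+0+0+0+0+1+0+0+0+0+0+0+0+0+0+0+0+0 mod 2 = 1
  c[19] = d·G[:,19] = (11110010000101010110001000)·(00000000000000100000000000) mod 2 = 0+0+0+0+0+0+0+0+0+0+0+0+0+0+0+0+0+0+0+0+0+0+0+0+0+0 mod 2 = 0
  c[20] = d·G[:,20] = (11110010000101010110001000)·(00000000000000010000000000) mod 2 = 0+0+0+0+0+0+0+0+0+0+0+0+0+0+0+1+0+0+0+0+0+0+0+0+0+0 mod 2 = 1
  c[21] = d·G[:,21] = (11110010000101010110001000)·(00000000000000001000000000) mod 2 = 0+0+0+0+0+0+0+0+0+0+0+0+0+0+0+0+0+0+0+0+0+0+0+0+0+0 mod 2 = 0
  c[22] = d·G[:,22] = (11110010000101010110001000)·(00000000000000000100000000) mod 2 = 0+0+0+0+0+0+0+0+0+0+0+0+0+0+0+0+0+1+0+0+0+0+0+0+0+0 mod 2 = 1
  c[23] = d·G[:,23] = (11110010000101010110001000)·(00000000000000000010000000) mod 2 = 0+0+0+0+0+0+0+0+0+0+0+0+0+0+0+0+0+0+1+0+0+0+0+0+0+0 mod 2 = 1
  c[24] = d·G[:,24] = (11110010000101010110001000)·(00000000000000000001000000) mod 2 = 0+0+0+0+0+0+0+0+0+0+0+0+0+0+0+0+0+0+0+0+0+0+0+0+0+0 mod 2 = 0
  c[25] = d·G[:,25] = (11110010000101010110001000)·(00000000000000000000100000) mod 2 = 0+0+0+0+0+0+0+0+0+0+0+0+0+0+0+0+0+0+0+0+0+0+0+0+0+0 mod 2 = 0
  c[26] = d·G[:,26] = (11110010000101010110001000)·(00000000000000000000010000) mod 2 = 0+0+0+0+0+0+0+0+0+0+0+0+0+0+0+0+0+0+0+0+0+0+0+0+0+0 mod 2 = 0
  c[27] = d·G[:,27] = (11110010000101010110001000)·(00000000000000000000001000) mod 2 = 0+0+0+0+0+0+0+0+0+0+0+0+0+0+0+0+0+0+0+0+0+0+1+0+0+0 mod 2 = 1
  c[28] = d·G[:,28] = (11110010000101010110001000)·(00000000000000000000000100) mod 2 = 0+0+0+0+0+0+0+0+0+0+0+0+0+0+0+0+0+0+0+0+0+0+0+0+0+0 mod 2 = 0
  c[29] = d·G[:,29] = (11110010000101010110001000)·(00000000000000000000000010) mod 2 = 0+0+0+0+0+0+0+0+0+0+0+0+0+0+0+0+0+0+0+0+0+0+0+0+0+0 mod 2 = 0
  c[30] = d·G[:,30] = (11110010000101010110001000)·(00000000000000000000000001) mod 2 = 0+0+0+0+0+0+0+0+0+0+0+0+0+0+0+0+0+0+0+0+0+0+0+0+0+0 mod 2 = 0
Codeword = 0010111100100000101010110001000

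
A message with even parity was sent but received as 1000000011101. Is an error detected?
Sum of received bits: 1+0+0+0+0+0+0+0+1+1+1+0+1 = 5; 5 mod 2 = 1. Result is 1 ≠ 0 → error detected.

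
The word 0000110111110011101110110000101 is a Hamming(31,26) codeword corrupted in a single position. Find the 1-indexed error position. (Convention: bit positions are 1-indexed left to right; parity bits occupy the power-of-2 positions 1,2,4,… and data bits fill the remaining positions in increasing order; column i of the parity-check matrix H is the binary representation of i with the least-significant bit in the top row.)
Syndrome s = H · r^T (mod 2), r = 0000110111110011101110110000101:
  s[0] = (1010101010101010101010101010101)·(0000110111110011101110110000101) mod 2 = 0+0+0+0+1+0+0+0+1+0+1+0+0+0+1+0+1+0+1+0+1+0+1+0+0+0+0+0+1+0+1 mod 2 = 0
  s[1] = (0110011001100110011001100110011)·(0000110111110011101110110000101) mod 2 = 0+0+0+0+0+1+0+0+0+1+1+0+0+0+1+0+0+0+1+0+0+0+1+0+0+0+0+0+0+0+1 mod 2 = 1
  s[2] = (0001111000011110000111100001111)·(0000110111110011101110110000101) mod 2 = 0+0+0+0+1+1+0+0+0+0+0+1+0+0+1+0+0+0+0+1+1+0+1+0+0+0+0+0+1+0+1 mod 2 = 1
  s[3] = (0000000111111110000000011111111)·(0000110111110011101110110000101) mod 2 = 0+0+0+0+0+0+0+1+1+1+1+1+0+0+1+0+0+0+0+0+0+0+0+1+0+0+0+0+1+0+1 mod 2 = 1
  s[4] = (0000000000000001111111111111111)·(0000110111110011101110110000101) mod 2 = 0+0+0+0+0+0+0+0+0+0+0+0+0+0+0+1+1+0+1+1+1+0+1+1+0+0+0+0+1+0+1 mod 2 = 1
Syndrome = 01111
Column i of H is the binary representation of i, so the syndrome is the binary index of the flipped bit.
Read s = 01111 with s[0] as LSB: 0·2^0 + 1·2^1 + 1·2^2 + 1·2^3 + 1·2^4 = 30.
Error is at bit position 30.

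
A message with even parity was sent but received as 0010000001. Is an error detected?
Sum of received bits: 0+0+1+0+0+0+0+0+0+1 = 2; 2 mod 2 = 0. Result is 0 → no error detected.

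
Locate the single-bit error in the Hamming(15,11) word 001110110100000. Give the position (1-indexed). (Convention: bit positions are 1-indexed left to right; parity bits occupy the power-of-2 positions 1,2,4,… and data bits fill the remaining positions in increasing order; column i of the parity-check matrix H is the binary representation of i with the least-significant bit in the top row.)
Syndrome s = H · r^T (mod 2), r = 001110110100000:
  s[0] = (101010101010101)·(001110110100000) mod 2 = 0+0+1+0+1+0+1+0+0+0+0+0+0+0+0 mod 2 = 1
  s[1] = (011001100110011)·(001110110100000) mod 2 = 0+0+1+0+0+0+1+0+0+1+0+0+0+0+0 mod 2 = 1
  s[2] = (000111100001111)·(001110110100000) mod 2 = 0+0+0+1+1+0+1+0+0+0+0+0+0+0+0 mod 2 = 1
  s[3] = (000000011111111)·(001110110100000) mod 2 = 0+0+0+0+0+0+0+1+0+1+0+0+0+0+0 mod 2 = 0
Syndrome = 1110
Column i of H is the binary representation of i, so the syndrome is the binary index of the flipped bit.
Read s = 1110 with s[0] as LSB: 1·2^0 + 1·2^1 + 1·2^2 + 0·2^3 = 7.
Error is at bit position 7.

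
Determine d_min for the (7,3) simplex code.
d_min = 4 (every nonzero codeword of the simplex code S_3 has weight 2^(r−1) = 4).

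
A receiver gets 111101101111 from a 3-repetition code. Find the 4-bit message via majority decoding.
Split into 3-bit blocks and majority-vote each:
  block 1 = 111: 3 ones, 0 zeros → 1
  block 2 = 101: 2 ones, 1 zeros → 1
  block 3 = 101: 2 ones, 1 zeros → 1
  block 4 = 111: 3 ones, 0 zeros → 1
Decoded = 1111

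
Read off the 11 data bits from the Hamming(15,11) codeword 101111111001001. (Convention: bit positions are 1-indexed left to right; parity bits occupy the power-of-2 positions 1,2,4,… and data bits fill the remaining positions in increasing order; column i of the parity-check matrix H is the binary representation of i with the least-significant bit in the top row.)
Parity bits occupy power-of-2 positions; data bits are at positions {3,5,6,7,9,10,11,12,13,14,15} (1-indexed).
Extract: c[3]=1 c[5]=1 c[6]=1 c[7]=1 c[9]=1 c[10]=0 c[11]=0 c[12]=1 c[13]=0 c[14]=0 c[15]=1
Data = 11111001001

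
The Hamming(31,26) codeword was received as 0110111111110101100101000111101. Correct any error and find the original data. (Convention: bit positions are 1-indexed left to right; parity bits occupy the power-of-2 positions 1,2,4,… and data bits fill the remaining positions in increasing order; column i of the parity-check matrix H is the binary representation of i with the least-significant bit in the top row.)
Syndrome s = H · r^T (mod 2), r = 0110111111110101100101000111101:
  s[0] = (1010101010101010101010101010101)·(0110111111110101100101000111101) mod 2 = 0+0+1+0+1+0+1+0+1+0+1+0+0+0+0+0+1+0+0+0+0+0+0+0+0+0+1+0+1+0+1 mod 2 = 1
  s[1] = (0110011001100110011001100110011)·(0110111111110101100101000111101) mod 2 = 0+1+1+0+0+1+1+0+0+1+1+0+0+1+0+0+0+0+0+0+0+1+0+0+0+1+1+0+0+0+1 mod 2 = 1
  s[2] = (0001111000011110000111100001111)·(0110111111110101100101000111101) mod 2 = 0+0+0+0+1+1+1+0+0+0+0+1+0+1+0+0+0+0+0+1+0+1+0+0+0+0+0+1+1+0+1 mod 2 = 0
  s[3] = (0000000111111110000000011111111)·(0110111111110101100101000111101) mod 2 = 0+0+0+0+0+0+0+1+1+1+1+1+0+1+0+0+0+0+0+0+0+0+0+0+0+1+1+1+1+0+1 mod 2 = 1
  s[4] = (0000000000000001111111111111111)·(0110111111110101100101000111101) mod 2 = 0+0+0+0+0+0+0+0+0+0+0+0+0+0+0+1+1+0+0+1+0+1+0+0+0+1+1+1+1+0+1 mod 2 = 1
Syndrome = 11011
Column 27 of H equals this syndrome → error at bit 27 (1-indexed).
Flip bit 27: 0110111111110101100101000111101 → 0110111111110101100101000101101
Extract data bits at positions {3,5,6,7,9,10,11,12,13,14,15,17,18,19,20,21,22,23,24,25,26,27,28,29,30,31}: 11111111010100101000101101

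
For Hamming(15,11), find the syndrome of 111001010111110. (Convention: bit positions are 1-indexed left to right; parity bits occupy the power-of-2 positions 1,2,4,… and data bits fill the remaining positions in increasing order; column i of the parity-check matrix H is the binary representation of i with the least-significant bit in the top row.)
Syndrome s = H · r^T (mod 2), r = 111001010111110:
  s[0] = (101010101010101)·(111001010111110) mod 2 = 1+0+1+0+0+0+0+0+0+0+1+0+1+0+0 mod 2 = 0
  s[1] = (011001100110011)·(111001010111110) mod 2 = 0+1+1+0+0+1+0+0+0+1+1+0+0+1+0 mod 2 = 0
  s[2] = (000111100001111)·(111001010111110) mod 2 = 0+0+0+0+0+1+0+0+0+0+0+1+1+1+0 mod 2 = 0
  s[3] = (000000011111111)·(111001010111110) mod 2 = 0+0+0+0+0+0+0+1+0+1+1+1+1+1+0 mod 2 = 0
Syndrome = 0000
s = 0: no error detected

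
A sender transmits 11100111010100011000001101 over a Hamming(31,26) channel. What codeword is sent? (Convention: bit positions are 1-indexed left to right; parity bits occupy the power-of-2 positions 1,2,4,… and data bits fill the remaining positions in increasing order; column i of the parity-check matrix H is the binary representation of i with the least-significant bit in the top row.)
Codeword c = d · G (mod 2), d = 11100111010100011000001101:
  c[0] = d·G[:,0] = (11100111010100011000001101)·(11011010101101010101010101) mod 2 = 1+1+0+0+0+0+1+0+0+0+0+1+0+0+0+1+0+0+0+0+0+0+0+1+0+1 mod 2 = 1
  c[1] = d·G[:,1] = (11100111010100011000001101)·(10110110011011001100110011) mod 2 = 1+0+1+0+0+1+1+0+0+1+0+0+0+0+0+0+1+0+0+0+0+0+0+0+0+1 mod 2 = 1
  c[2] = d·G[:,2] = (11100111010100011000001101)·(10000000000000000000000000) mod 2 = 1+0+0+0+0+0+0+0+0+0+0+0+0+0+0+0+0+0+0+0+0+0+0+0+0+0 mod 2 = 1
  c[3] = d·G[:,3] = (11100111010100011000001101)·(01110001111000111100001111) mod 2 = 0+1+1+0+0+0+0+1+0+1+0+0+0+0+0+1+1+0+0+0+0+0+1+1+0+1 mod 2 = 1
  c[4] = d·G[:,4] = (11100111010100011000001101)·(01000000000000000000000000) mod 2 = 0+1+0+0+0+0+0+0+0+0+0+0+0+0+0+0+0+0+0+0+0+0+0+0+0+0 mod 2 = 1
  c[5] = d·G[:,5] = (11100111010100011000001101)·(00100000000000000000000000) mod 2 = 0+0+1+0+0+0+0+0+0+0+0+0+0+0+0+0+0+0+0+0+0+0+0+0+0+0 mod 2 = 1
  c[6] = d·G[:,6] = (11100111010100011000001101)·(00010000000000000000000000) mod 2 = 0+0+0+0+0+0+0+0+0+0+0+0+0+0+0+0+0+0+0+0+0+0+0+0+0+0 mod 2 = 0
  c[7] = d·G[:,7] = (11100111010100011000001101)·(00001111111000000011111111) mod 2 = 0+0+0+0+0+1+1+1+0+1+0+0+0+0+0+0+0+0+0+0+0+0+1+1+0+1 mod 2 = 1
  c[8] = d·G[:,8] = (11100111010100011000001101)·(00001000000000000000000000) mod 2 = 0+0+0+0+0+0+0+0+0+0+0+0+0+0+0+0+0+0+0+0+0+0+0+0+0+0 mod 2 = 0
  c[9] = d·G[:,9] = (11100111010100011000001101)·(00000100000000000000000000) mod 2 = 0+0+0+0+0+1+0+0+0+0+0+0+0+0+0+0+0+0+0+0+0+0+0+0+0+0 mod 2 = 1
  c[10] = d·G[:,10] = (11100111010100011000001101)·(00000010000000000000000000) mod 2 = 0+0+0+0+0+0+1+0+0+0+0+0+0+0+0+0+0+0+0+0+0+0+0+0+0+0 mod 2 = 1
  c[11] = d·G[:,11] = (11100111010100011000001101)·(00000001000000000000000000) mod 2 = 0+0+0+0+0+0+0+1+0+0+0+0+0+0+0+0+0+0+0+0+0+0+0+0+0+0 mod 2 = 1
  c[12] = d·G[:,12] = (11100111010100011000001101)·(00000000100000000000000000) mod 2 = 0+0+0+0+0+0+0+0+0+0+0+0+0+0+0+0+0+0+0+0+0+0+0+0+0+0 mod 2 = 0
  c[13] = d·G[:,13] = (11100111010100011000001101)·(00000000010000000000000000) mod 2 = 0+0+0+0+0+0+0+0+0+1+0+0+0+0+0+0+0+0+0+0+0+0+0+0+0+0 mod 2 = 1
  c[14] = d·G[:,14] = (11100111010100011000001101)·(00000000001000000000000000) mod 2 = 0+0+0+0+0+0+0+0+0+0+0+0+0+0+0+0+0+0+0+0+0+0+0+0+0+0 mod 2 = 0
  c[15] = d·G[:,15] = (11100111010100011000001101)·(00000000000111111111111111) mod 2 = 0+0+0+0+0+0+0+0+0+0+0+1+0+0+0+1+1+0+0+0+0+0+1+1+0+1 mod 2 = 0
  c[16] = d·G[:,16] = (11100111010100011000001101)·(00000000000100000000000000) mod 2 = 0+0+0+0+0+0+0+0+0+0+0+1+0+0+0+0+0+0+0+0+0+0+0+0+0+0 mod 2 = 1
  c[17] = d·G[:,17] = (11100111010100011000001101)·(00000000000010000000000000) mod 2 = 0+0+0+0+0+0+0+0+0+0+0+0+0+0+0+0+0+0+0+0+0+0+0+0+0+0 mod 2 = 0
  c[18] = d·G[:,18] = (11100111010100011000001101)·(00000000000001000000000000) mod 2 = 0+0+0+0+0+0+0+0+0+0+0+0+0+0+0+0+0+0+0+0+0+0+0+0+0+0 mod 2 = 0
  c[19] = d·G[:,19] = (11100111010100011000001101)·(00000000000000100000000000) mod 2 = 0+0+0+0+0+0+0+0+0+0+0+0+0+0+0+0+0+0+0+0+0+0+0+0+0+0 mod 2 = 0
  c[20] = d·G[:,20] = (11100111010100011000001101)·(00000000000000010000000000) mod 2 = 0+0+0+0+0+0+0+0+0+0+0+0+0+0+0+1+0+0+0+0+0+0+0+0+0+0 mod 2 = 1
  c[21] = d·G[:,21] = (11100111010100011000001101)·(00000000000000001000000000) mod 2 = 0+0+0+0+0+0+0+0+0+0+0+0+0+0+0+0+1+0+0+0+0+0+0+0+0+0 mod 2 = 1
  c[22] = d·G[:,22] = (11100111010100011000001101)·(00000000000000000100000000) mod 2 = 0+0+0+0+0+0+0+0+0+0+0+0+0+0+0+0+0+0+0+0+0+0+0+0+0+0 mod 2 = 0
  c[23] = d·G[:,23] = (11100111010100011000001101)·(00000000000000000010000000) mod 2 = 0+0+0+0+0+0+0+0+0+0+0+0+0+0+0+0+0+0+0+0+0+0+0+0+0+0 mod 2 = 0
  c[24] = d·G[:,24] = (11100111010100011000001101)·(00000000000000000001000000) mod 2 = 0+0+0+0+0+0+0+0+0+0+0+0+0+0+0+0+0+0+0+0+0+0+0+0+0+0 mod 2 = 0
  c[25] = d·G[:,25] = (11100111010100011000001101)·(00000000000000000000100000) mod 2 = 0+0+0+0+0+0+0+0+0+0+0+0+0+0+0+0+0+0+0+0+0+0+0+0+0+0 mod 2 = 0
  c[26] = d·G[:,26] = (11100111010100011000001101)·(00000000000000000000010000) mod 2 = 0+0+0+0+0+0+0+0+0+0+0+0+0+0+0+0+0+0+0+0+0+0+0+0+0+0 mod 2 = 0
  c[27] = d·G[:,27] = (11100111010100011000001101)·(00000000000000000000001000) mod 2 = 0+0+0+0+0+0+0+0+0+0+0+0+0+0+0+0+0+0+0+0+0+0+1+0+0+0 mod 2 = 1
  c[28] = d·G[:,28] = (11100111010100011000001101)·(00000000000000000000000100) mod 2 = 0+0+0+0+0+0+0+0+0+0+0+0+0+0+0+0+0+0+0+0+0+0+0+1+0+0 mod 2 = 1
  c[29] = d·G[:,29] = (11100111010100011000001101)·(00000000000000000000000010) mod 2 = 0+0+0+0+0+0+0+0+0+0+0+0+0+0+0+0+0+0+0+0+0+0+0+0+0+0 mod 2 = 0
  c[30] = d·G[:,30] = (11100111010100011000001101)·(00000000000000000000000001) mod 2 = 0+0+0+0+0+0+0+0+0+0+0+0+0+0+0+0+0+0+0+0+0+0+0+0+0+1 mod 2 = 1
Codeword = 1111110101110100100011000001101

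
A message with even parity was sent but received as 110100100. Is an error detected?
Sum of received bits: 1+1+0+1+0+0+1+0+0 = 4; 4 mod 2 = 0. Result is 0 → no error detected.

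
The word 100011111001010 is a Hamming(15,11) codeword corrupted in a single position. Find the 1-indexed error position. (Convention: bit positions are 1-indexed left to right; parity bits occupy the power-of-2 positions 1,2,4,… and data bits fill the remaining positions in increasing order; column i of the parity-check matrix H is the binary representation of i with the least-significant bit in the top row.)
Syndrome s = H · r^T (mod 2), r = 100011111001010:
  s[0] = (101010101010101)·(100011111001010) mod 2 = 1+0+0+0+1+0+1+0+1+0+0+0+0+0+0 mod 2 = 0
  s[1] = (011001100110011)·(100011111001010) mod 2 = 0+0+0+0+0+1+1+0+0+0+0+0+0+1+0 mod 2 = 1
  s[2] = (000111100001111)·(100011111001010) mod 2 = 0+0+0+0+1+1+1+0+0+0+0+1+0+1+0 mod 2 = 1
  s[3] = (000000011111111)·(100011111001010) mod 2 = 0+0+0+0+0+0+0+1+1+0+0+1+0+1+0 mod 2 = 0
Syndrome = 0110
Column i of H is the binary representation of i, so the syndrome is the binary index of the flipped bit.
Read s = 0110 with s[0] as LSB: 0·2^0 + 1·2^1 + 1·2^2 + 0·2^3 = 6.
Error is at bit position 6.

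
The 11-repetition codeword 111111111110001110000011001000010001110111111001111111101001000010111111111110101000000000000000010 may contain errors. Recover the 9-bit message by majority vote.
Split into 11-bit blocks and majority-vote each:
  block 1 = 11111111111: 11 ones, 0 zeros → 1
  block 2 = 00011100000: 3 ones, 8 zeros → 0
  block 3 = 11001000010: 4 ones, 7 zeros → 0
  block 4 = 00111011111: 8 ones, 3 zeros → 1
  block 5 = 10011111111: 9 ones, 2 zeros → 1
  block 6 = 01001000010: 3 ones, 8 zeros → 0
  block 7 = 11111111111: 11 ones, 0 zeros → 1
  block 8 = 01010000000: 2 ones, 9 zeros → 0
  block 9 = 00000000010: 1 ones, 10 zeros → 0
Decoded = 100110100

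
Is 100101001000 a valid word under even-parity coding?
Sum of all bits: 1+0+0+1+0+1+0+0+1+0+0+0 = 4; 4 mod 2 = 0. Result is 0 → valid parity.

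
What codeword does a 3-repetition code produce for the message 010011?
Repeat each bit 3× and concatenate:
0→000  1→111  0→000  0→000  1→111  1→111
Codeword = 000111000000111111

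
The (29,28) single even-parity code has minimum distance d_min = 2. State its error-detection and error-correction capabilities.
Detection only: up to d_min − 1 = 1 errors.
Correction: up to ⌊(d_min − 1)/2⌋ = ⌊1/2⌋ = 0 errors.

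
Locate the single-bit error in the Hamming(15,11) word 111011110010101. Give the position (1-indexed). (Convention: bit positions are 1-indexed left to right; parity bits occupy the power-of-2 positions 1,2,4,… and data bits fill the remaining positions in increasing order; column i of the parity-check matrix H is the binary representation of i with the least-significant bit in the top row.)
Syndrome s = H · r^T (mod 2), r = 111011110010101:
  s[0] = (101010101010101)·(111011110010101) mod 2 = 1+0+1+0+1+0+1+0+0+0+1+0+1+0+1 mod 2 = 1
  s[1] = (011001100110011)·(111011110010101) mod 2 = 0+1+1+0+0+1+1+0+0+0+1+0+0+0+1 mod 2 = 0
  s[2] = (000111100001111)·(111011110010101) mod 2 = 0+0+0+0+1+1+1+0+0+0+0+0+1+0+1 mod 2 = 1
  s[3] = (000000011111111)·(111011110010101) mod 2 = 0+0+0+0+0+0+0+1+0+0+1+0+1+0+1 mod 2 = 0
Syndrome = 1010
Column i of H is the binary representation of i, so the syndrome is the binary index of the flipped bit.
Read s = 1010 with s[0] as LSB: 1·2^0 + 0·2^1 + 1·2^2 + 0·2^3 = 5.
Error is at bit position 5.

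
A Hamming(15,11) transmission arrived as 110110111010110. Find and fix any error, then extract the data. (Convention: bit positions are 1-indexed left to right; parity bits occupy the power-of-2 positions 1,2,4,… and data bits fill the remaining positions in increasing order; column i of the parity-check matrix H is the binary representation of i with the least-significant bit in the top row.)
Syndrome s = H · r^T (mod 2), r = 110110111010110:
  s[0] = (101010101010101)·(110110111010110) mod 2 = 1+0+0+0+1+0+1+0+1+0+1+0+1+0+0 mod 2 = 0
  s[1] = (011001100110011)·(110110111010110) mod 2 = 0+1+0+0+0+0+1+0+0+0+1+0+0+1+0 mod 2 = 0
  s[2] = (000111100001111)·(110110111010110) mod 2 = 0+0+0+1+1+0+1+0+0+0+0+0+1+1+0 mod 2 = 1
  s[3] = (000000011111111)·(110110111010110) mod 2 = 0+0+0+0+0+0+0+1+1+0+1+0+1+1+0 mod 2 = 1
Syndrome = 0011
Column 12 of H equals this syndrome → error at bit 12 (1-indexed).
Flip bit 12: 110110111010110 → 110110111011110
Extract data bits at positions {3,5,6,7,9,10,11,12,13,14,15}: 01011011110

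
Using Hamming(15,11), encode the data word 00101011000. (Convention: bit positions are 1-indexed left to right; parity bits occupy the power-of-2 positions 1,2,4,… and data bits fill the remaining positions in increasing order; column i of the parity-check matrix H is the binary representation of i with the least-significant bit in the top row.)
Codeword c = d · G (mod 2), d = 00101011000:
  c[0] = d·G[:,0] = (00101011000)·(11011010101) mod 2 = 0+0+0+0+1+0+1+0+0+0+0 mod 2 = 0
  c[1] = d·G[:,1] = (00101011000)·(10110110011) mod 2 = 0+0+1+0+0+0+1+0+0+0+0 mod 2 = 0
  c[2] = d·G[:,2] = (00101011000)·(10000000000) mod 2 = 0+0+0+0+0+0+0+0+0+0+0 mod 2 = 0
  c[3] = d·G[:,3] = (00101011000)·(01110001111) mod 2 = 0+0+1+0+0+0+0+1+0+0+0 mod 2 = 0
  c[4] = d·G[:,4] = (00101011000)·(01000000000) mod 2 = 0+0+0+0+0+0+0+0+0+0+0 mod 2 = 0
  c[5] = d·G[:,5] = (00101011000)·(00100000000) mod 2 = 0+0+1+0+0+0+0+0+0+0+0 mod 2 = 1
  c[6] = d·G[:,6] = (00101011000)·(00010000000) mod 2 = 0+0+0+0+0+0+0+0+0+0+0 mod 2 = 0
  c[7] = d·G[:,7] = (00101011000)·(00001111111) mod 2 = 0+0+0+0+1+0+1+1+0+0+0 mod 2 = 1
  c[8] = d·G[:,8] = (00101011000)·(00001000000) mod 2 = 0+0+0+0+1+0+0+0+0+0+0 mod 2 = 1
  c[9] = d·G[:,9] = (00101011000)·(00000100000) mod 2 = 0+0+0+0+0+0+0+0+0+0+0 mod 2 = 0
  c[10] = d·G[:,10] = (00101011000)·(00000010000) mod 2 = 0+0+0+0+0+0+1+0+0+0+0 mod 2 = 1
  c[11] = d·G[:,11] = (00101011000)·(00000001000) mod 2 = 0+0+0+0+0+0+0+1+0+0+0 mod 2 = 1
  c[12] = d·G[:,12] = (00101011000)·(00000000100) mod 2 = 0+0+0+0+0+0+0+0+0+0+0 mod 2 = 0
  c[13] = d·G[:,13] = (00101011000)·(00000000010) mod 2 = 0+0+0+0+0+0+0+0+0+0+0 mod 2 = 0
  c[14] = d·G[:,14] = (00101011000)·(00000000001) mod 2 = 0+0+0+0+0+0+0+0+0+0+0 mod 2 = 0
Codeword = 000001011011000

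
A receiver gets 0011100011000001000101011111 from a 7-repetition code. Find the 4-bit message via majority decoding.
Split into 7-bit blocks and majority-vote each:
  block 1 = 0011100: 3 ones, 4 zeros → 0
  block 2 = 0110000: 2 ones, 5 zeros → 0
  block 3 = 0100010: 2 ones, 5 zeros → 0
  block 4 = 1011111: 6 ones, 1 zeros → 1
Decoded = 0001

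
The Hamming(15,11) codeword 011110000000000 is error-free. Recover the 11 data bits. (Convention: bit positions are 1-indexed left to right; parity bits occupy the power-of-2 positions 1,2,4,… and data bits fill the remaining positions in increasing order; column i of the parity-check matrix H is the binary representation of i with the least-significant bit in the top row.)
Parity bits occupy power-of-2 positions; data bits are at positions {3,5,6,7,9,10,11,12,13,14,15} (1-indexed).
Extract: c[3]=1 c[5]=1 c[6]=0 c[7]=0 c[9]=0 c[10]=0 c[11]=0 c[12]=0 c[13]=0 c[14]=0 c[15]=0
Data = 11000000000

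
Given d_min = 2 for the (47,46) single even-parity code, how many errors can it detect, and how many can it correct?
Detection only: up to d_min − 1 = 1 errors.
Correction: up to ⌊(d_min − 1)/2⌋ = ⌊1/2⌋ = 0 errors.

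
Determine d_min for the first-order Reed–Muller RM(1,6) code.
d_min = 32 (RM(1,6) has length 64 and minimum distance 2^(m−1) = 32).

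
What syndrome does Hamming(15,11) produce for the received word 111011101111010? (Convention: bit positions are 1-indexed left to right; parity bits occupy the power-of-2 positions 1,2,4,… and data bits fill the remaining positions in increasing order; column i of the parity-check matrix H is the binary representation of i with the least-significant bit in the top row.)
Syndrome s = H · r^T (mod 2), r = 111011101111010:
  s[0] = (101010101010101)·(111011101111010) mod 2 = 1+0+1+0+1+0+1+0+1+0+1+0+0+0+0 mod 2 = 0
  s[1] = (011001100110011)·(111011101111010) mod 2 = 0+1+1+0+0+1+1+0+0+1+1+0+0+1+0 mod 2 = 1
  s[2] = (000111100001111)·(111011101111010) mod 2 = 0+0+0+0+1+1+1+0+0+0+0+1+0+1+0 mod 2 = 1
  s[3] = (000000011111111)·(111011101111010) mod 2 = 0+0+0+0+0+0+0+0+1+1+1+1+0+1+0 mod 2 = 1
Syndrome = 0111
Non-zero syndrome: error at position 14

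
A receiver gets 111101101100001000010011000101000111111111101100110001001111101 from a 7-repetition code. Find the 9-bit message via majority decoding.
Split into 7-bit blocks and majority-vote each:
  block 1 = 1111011: 6 ones, 1 zeros → 1
  block 2 = 0110000: 2 ones, 5 zeros → 0
  block 3 = 1000010: 2 ones, 5 zeros → 0
  block 4 = 0110001: 3 ones, 4 zeros → 0
  block 5 = 0100011: 3 ones, 4 zeros → 0
  block 6 = 1111111: 7 ones, 0 zeros → 1
  block 7 = 1011001: 4 ones, 3 zeros → 1
  block 8 = 1000100: 2 ones, 5 zeros → 0
  block 9 = 1111101: 6 ones, 1 zeros → 1
Decoded = 100001101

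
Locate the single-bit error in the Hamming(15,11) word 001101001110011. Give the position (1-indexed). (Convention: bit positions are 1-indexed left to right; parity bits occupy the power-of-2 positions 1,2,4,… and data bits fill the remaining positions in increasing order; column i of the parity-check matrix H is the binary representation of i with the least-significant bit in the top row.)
Syndrome s = H · r^T (mod 2), r = 001101001110011:
  s[0] = (101010101010101)·(001101001110011) mod 2 = 0+0+1+0+0+0+0+0+1+0+1+0+0+0+1 mod 2 = 0
  s[1] = (011001100110011)·(001101001110011) mod 2 = 0+0+1+0+0+1+0+0+0+1+1+0+0+1+1 mod 2 = 0
  s[2] = (000111100001111)·(001101001110011) mod 2 = 0+0+0+1+0+1+0+0+0+0+0+0+0+1+1 mod 2 = 0
  s[3] = (000000011111111)·(001101001110011) mod 2 = 0+0+0+0+0+0+0+0+1+1+1+0+0+1+1 mod 2 = 1
Syndrome = 0001
Column i of H is the binary representation of i, so the syndrome is the binary index of the flipped bit.
Read s = 0001 with s[0] as LSB: 0·2^0 + 0·2^1 + 0·2^2 + 1·2^3 = 8.
Error is at bit position 8.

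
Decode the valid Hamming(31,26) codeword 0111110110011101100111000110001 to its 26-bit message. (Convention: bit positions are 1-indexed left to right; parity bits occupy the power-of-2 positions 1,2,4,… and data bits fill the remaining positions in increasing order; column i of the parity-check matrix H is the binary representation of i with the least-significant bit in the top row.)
Parity bits occupy power-of-2 positions; data bits are at positions {3,5,6,7,9,10,11,12,13,14,15,17,18,19,20,21,22,23,24,25,26,27,28,29,30,31} (1-indexed).
Extract: c[3]=1 c[5]=1 c[6]=1 c[7]=0 c[9]=1 c[10]=0 c[11]=0 c[12]=1 c[13]=1 c[14]=1 c[15]=0 c[17]=1 c[18]=0 c[19]=0 c[20]=1 c[21]=1 c[22]=1 c[23]=0 c[24]=0 c[25]=0 c[26]=1 c[27]=1 c[28]=0 c[29]=0 c[30]=0 c[31]=1
Data = 11101001110100111000110001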